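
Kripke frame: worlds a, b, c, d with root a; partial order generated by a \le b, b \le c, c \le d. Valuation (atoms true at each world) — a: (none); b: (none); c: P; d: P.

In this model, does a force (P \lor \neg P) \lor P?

a \nVdash (P \lor \neg P) \lor P: neither disjunct is forced at a.
a \nVdash P \lor \neg P: neither disjunct is forced at a.
a lacks atom P, so a \nVdash P.

No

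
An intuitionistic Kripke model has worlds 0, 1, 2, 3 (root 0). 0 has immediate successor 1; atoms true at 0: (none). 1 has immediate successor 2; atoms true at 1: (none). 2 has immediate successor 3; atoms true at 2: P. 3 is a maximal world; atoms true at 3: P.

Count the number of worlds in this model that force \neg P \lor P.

0: does not force it — 0 \nVdash \neg P \lor P: neither disjunct is forced at 0.
1: does not force it — 1 \nVdash \neg P \lor P: neither disjunct is forced at 1.
2: forces it.
3: forces it.
Worlds forcing the formula: {2, 3}.

2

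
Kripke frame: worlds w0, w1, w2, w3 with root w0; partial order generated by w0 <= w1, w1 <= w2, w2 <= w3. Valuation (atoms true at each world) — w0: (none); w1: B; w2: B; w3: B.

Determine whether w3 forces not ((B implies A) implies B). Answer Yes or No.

No

w3 does not force not ((B implies A) implies B) since w3 is accessible from w3 and w3 forces (B implies A) implies B.
w3 forces (B implies A) implies B vacuously: no world accessible from w3 forces the antecedent B implies A.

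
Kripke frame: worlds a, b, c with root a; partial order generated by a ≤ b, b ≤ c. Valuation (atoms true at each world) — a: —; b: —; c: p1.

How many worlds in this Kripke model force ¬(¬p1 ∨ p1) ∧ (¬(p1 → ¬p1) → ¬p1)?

a: does not force it — a ⊮ ¬(¬p1 ∨ p1) ∧ (¬(p1 → ¬p1) → ¬p1) since a fails ¬(¬p1 ∨ p1).
b: does not force it — b ⊮ ¬(¬p1 ∨ p1) ∧ (¬(p1 → ¬p1) → ¬p1) since b fails ¬(¬p1 ∨ p1).
c: does not force it — c ⊮ ¬(¬p1 ∨ p1) ∧ (¬(p1 → ¬p1) → ¬p1) since c fails ¬(¬p1 ∨ p1).
Worlds forcing the formula: { }.

0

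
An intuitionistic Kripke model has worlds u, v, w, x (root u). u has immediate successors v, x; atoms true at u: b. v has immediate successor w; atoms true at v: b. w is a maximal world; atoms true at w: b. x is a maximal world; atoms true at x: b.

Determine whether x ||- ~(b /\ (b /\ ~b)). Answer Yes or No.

Yes

x ||- ~(b /\ (b /\ ~b)): no world accessible from x forces b /\ (b /\ ~b).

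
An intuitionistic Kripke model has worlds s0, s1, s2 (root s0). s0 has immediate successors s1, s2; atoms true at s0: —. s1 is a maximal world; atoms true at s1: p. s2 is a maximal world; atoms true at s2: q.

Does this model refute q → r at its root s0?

Yes

s0 ⊮ q → r: at the accessible world s2, s2 ⊩ q but s2 ⊮ r.
s2 lacks atom r, so s2 ⊮ r.
So the root s0 does not force q → r; the model is a countermodel.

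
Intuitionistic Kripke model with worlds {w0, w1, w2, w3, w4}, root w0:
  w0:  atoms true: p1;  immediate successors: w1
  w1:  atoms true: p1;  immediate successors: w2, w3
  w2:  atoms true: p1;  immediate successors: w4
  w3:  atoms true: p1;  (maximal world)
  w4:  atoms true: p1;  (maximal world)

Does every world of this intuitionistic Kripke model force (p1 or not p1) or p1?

Yes

w0 forces (p1 or not p1) or p1 via the disjunct p1 or not p1.
Since the root w0 forces (p1 or not p1) or p1 and forcing is persistent (monotone upward), every world forces it.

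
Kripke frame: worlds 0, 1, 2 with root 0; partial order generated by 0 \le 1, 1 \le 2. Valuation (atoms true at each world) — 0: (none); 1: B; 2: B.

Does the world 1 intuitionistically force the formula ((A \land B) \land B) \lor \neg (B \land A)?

Yes

1 \Vdash ((A \land B) \land B) \lor \neg (B \land A) via the disjunct \neg (B \land A).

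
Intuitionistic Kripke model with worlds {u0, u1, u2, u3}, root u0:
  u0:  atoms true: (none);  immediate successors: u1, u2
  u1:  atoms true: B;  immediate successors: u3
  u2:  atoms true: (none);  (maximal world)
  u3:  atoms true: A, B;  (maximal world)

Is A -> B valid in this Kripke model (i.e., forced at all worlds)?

Yes

u0 ||- A -> B: every world accessible from u0 that forces A (namely u3) also forces B.
Since the root u0 forces A -> B and forcing is persistent (monotone upward), every world forces it.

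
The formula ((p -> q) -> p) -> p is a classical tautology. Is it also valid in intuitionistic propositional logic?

No

This is Peirce's law, which is not intuitionistically valid.
A Kripke countermodel: worlds w0, w1; order generated by w0 <= w1; atoms true at each world — w0:{}; w1:{p}.
w0 ||-/- ((p -> q) -> p) -> p: already at w0 itself, w0 ||- (p -> q) -> p but w0 ||-/- p.
w0 lacks atom p, so w0 ||-/- p.
So the root w0 does not force the formula.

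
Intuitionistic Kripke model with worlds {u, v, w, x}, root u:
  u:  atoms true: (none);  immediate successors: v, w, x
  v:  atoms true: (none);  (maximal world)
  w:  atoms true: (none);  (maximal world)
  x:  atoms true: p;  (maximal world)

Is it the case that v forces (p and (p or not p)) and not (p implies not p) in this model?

v does not force (p and (p or not p)) and not (p implies not p) since v fails p and (p or not p).

No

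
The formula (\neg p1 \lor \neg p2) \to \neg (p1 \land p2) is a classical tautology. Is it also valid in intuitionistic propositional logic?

This is a constructively valid De Morgan direction (disjunction of negations to negated conjunction), which is intuitionistically derivable.
If \neg p1 holds at a world then no accessible world forces p1, hence none forces p1 \land p2; likewise for \neg p2.

Yes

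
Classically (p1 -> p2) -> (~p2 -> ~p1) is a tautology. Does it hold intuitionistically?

Yes

This is the forward direction of contraposition, which is intuitionistically derivable.
Assume p1 -> p2 and ~p2. If p1 held then p2 would follow, contradicting ~p2; so ~p1.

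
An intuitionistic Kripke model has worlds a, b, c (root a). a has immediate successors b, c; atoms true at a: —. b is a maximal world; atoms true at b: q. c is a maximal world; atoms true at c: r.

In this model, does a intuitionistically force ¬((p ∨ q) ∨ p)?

a ⊮ ¬((p ∨ q) ∨ p) since b is accessible from a and b ⊩ (p ∨ q) ∨ p.
b ⊩ (p ∨ q) ∨ p via the disjunct p ∨ q.

No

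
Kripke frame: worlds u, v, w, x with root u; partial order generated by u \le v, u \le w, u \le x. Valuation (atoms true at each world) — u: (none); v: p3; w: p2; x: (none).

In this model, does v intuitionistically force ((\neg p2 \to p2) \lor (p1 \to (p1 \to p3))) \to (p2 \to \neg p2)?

v \Vdash ((\neg p2 \to p2) \lor (p1 \to (p1 \to p3))) \to (p2 \to \neg p2): every world accessible from v that forces (\neg p2 \to p2) \lor (p1 \to (p1 \to p3)) (namely v) also forces p2 \to \neg p2.

Yes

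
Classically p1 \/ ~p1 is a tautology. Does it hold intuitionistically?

No

This is the law of excluded middle, which is not intuitionistically valid.
A Kripke countermodel: worlds w0, w1; order generated by w0 <= w1; atoms true at each world — w0:{}; w1:{p1}.
w0 ||-/- p1 \/ ~p1: neither disjunct is forced at w0.
w0 lacks atom p1, so w0 ||-/- p1.
So the root w0 does not force the formula.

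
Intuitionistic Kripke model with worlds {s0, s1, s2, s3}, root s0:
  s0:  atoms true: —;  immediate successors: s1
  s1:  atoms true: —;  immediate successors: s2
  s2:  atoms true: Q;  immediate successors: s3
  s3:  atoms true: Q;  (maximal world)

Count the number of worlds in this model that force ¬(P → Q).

s0: does not force it — s0 ⊮ ¬(P → Q) since s0 is accessible from s0 and s0 ⊩ P → Q.
s1: does not force it — s1 ⊮ ¬(P → Q) since s1 is accessible from s1 and s1 ⊩ P → Q.
s2: does not force it.
s3: does not force it.
Worlds forcing the formula: { }.

0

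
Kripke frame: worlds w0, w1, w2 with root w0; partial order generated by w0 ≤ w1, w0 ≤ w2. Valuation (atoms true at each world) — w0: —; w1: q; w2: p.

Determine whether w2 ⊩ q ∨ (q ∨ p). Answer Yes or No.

w2 ⊩ q ∨ (q ∨ p) via the disjunct q ∨ p.

Yes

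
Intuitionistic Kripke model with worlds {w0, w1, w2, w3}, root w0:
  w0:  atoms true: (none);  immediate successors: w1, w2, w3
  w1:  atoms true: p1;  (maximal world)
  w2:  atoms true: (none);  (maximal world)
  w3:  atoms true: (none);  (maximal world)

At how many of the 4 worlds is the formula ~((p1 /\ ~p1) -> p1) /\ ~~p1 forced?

w0: does not force it — w0 ||-/- ~((p1 /\ ~p1) -> p1) /\ ~~p1 since w0 fails ~((p1 /\ ~p1) -> p1).
w1: does not force it.
w2: does not force it.
w3: does not force it.
Worlds forcing the formula: { }.

0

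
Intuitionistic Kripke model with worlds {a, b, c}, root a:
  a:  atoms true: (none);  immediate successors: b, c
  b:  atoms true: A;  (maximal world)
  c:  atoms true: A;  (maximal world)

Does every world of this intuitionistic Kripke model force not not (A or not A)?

Yes

a forces not not (A or not A): no world accessible from a forces not (A or not A).
Since the root a forces not not (A or not A) and forcing is persistent (monotone upward), every world forces it.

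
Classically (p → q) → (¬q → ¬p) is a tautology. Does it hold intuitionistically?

Yes

This is the forward direction of contraposition, which is intuitionistically derivable.
Assume p → q and ¬q. If p held then q would follow, contradicting ¬q; so ¬p.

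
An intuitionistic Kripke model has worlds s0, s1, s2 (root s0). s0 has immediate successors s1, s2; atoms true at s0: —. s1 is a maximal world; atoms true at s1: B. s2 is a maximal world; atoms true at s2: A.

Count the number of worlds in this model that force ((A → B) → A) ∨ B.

s0: does not force it — s0 ⊮ ((A → B) → A) ∨ B: neither disjunct is forced at s0.
s1: forces it.
s2: forces it.
Worlds forcing the formula: {s1, s2}.

2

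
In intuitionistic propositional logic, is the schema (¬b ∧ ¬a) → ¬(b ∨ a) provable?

Yes

This is a constructively valid De Morgan direction (conjunction of negations to negated disjunction), which is intuitionistically derivable.
If both ¬b and ¬a hold at a world, no accessible world forces b or forces a, so none forces b ∨ a.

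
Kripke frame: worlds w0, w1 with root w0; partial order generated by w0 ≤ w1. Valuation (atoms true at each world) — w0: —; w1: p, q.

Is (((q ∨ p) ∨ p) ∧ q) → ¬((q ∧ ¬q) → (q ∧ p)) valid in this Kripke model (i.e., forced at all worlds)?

No

Not every world: w0 ⊮ (((q ∨ p) ∨ p) ∧ q) → ¬((q ∧ ¬q) → (q ∧ p)).
w0 ⊮ (((q ∨ p) ∨ p) ∧ q) → ¬((q ∧ ¬q) → (q ∧ p)): at the accessible world w1, w1 ⊩ ((q ∨ p) ∨ p) ∧ q but w1 ⊮ ¬((q ∧ ¬q) → (q ∧ p)).
w1 ⊮ ¬((q ∧ ¬q) → (q ∧ p)) since w1 is accessible from w1 and w1 ⊩ (q ∧ ¬q) → (q ∧ p).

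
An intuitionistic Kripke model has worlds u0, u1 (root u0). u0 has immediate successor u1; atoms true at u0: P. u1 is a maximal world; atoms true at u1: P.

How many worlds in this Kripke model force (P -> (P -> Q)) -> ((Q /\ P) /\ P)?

2

u0: forces it.
u1: forces it.
Worlds forcing the formula: {u0, u1}.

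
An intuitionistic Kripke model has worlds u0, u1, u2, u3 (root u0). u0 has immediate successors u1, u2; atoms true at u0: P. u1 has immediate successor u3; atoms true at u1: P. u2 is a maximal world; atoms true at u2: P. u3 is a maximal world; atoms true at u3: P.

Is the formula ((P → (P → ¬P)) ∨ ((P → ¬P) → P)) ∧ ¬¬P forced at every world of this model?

u0 ⊩ ((P → (P → ¬P)) ∨ ((P → ¬P) → P)) ∧ ¬¬P since u0 forces both conjuncts.
Since the root u0 forces ((P → (P → ¬P)) ∨ ((P → ¬P) → P)) ∧ ¬¬P and forcing is persistent (monotone upward), every world forces it.

Yes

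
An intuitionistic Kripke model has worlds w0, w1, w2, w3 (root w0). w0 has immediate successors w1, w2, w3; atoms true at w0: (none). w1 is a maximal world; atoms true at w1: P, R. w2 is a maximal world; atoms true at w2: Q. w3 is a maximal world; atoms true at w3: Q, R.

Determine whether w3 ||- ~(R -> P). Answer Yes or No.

Yes

w3 ||- ~(R -> P): no world accessible from w3 forces R -> P.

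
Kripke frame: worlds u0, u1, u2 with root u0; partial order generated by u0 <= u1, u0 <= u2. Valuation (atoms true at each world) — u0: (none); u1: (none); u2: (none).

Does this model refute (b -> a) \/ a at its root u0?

u0 ||- (b -> a) \/ a via the disjunct b -> a.
So the root u0 forces (b -> a) \/ a; the model is not a countermodel.

No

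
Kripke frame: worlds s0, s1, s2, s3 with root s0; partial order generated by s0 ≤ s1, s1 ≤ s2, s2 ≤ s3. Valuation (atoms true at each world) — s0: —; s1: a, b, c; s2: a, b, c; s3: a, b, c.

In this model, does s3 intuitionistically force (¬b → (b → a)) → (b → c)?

s3 ⊩ (¬b → (b → a)) → (b → c): every world accessible from s3 that forces ¬b → (b → a) (namely s3) also forces b → c.

Yes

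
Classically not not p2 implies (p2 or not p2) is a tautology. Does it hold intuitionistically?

No

This is a variant of double-negation elimination (deriving excluded middle from double negation), which is not intuitionistically valid.
A Kripke countermodel: worlds w0, w1; order generated by w0 <= w1; atoms true at each world — w0:{}; w1:{p2}.
w0 does not force not not p2 implies (p2 or not p2): already at w0 itself, w0 forces not not p2 but w0 does not force p2 or not p2.
w0 does not force p2 or not p2: neither disjunct is forced at w0.
w0 lacks atom p2, so w0 does not force p2.
So the root w0 does not force the formula.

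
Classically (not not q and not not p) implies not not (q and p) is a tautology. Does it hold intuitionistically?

This is the distribution of double negation over conjunction, which is intuitionistically derivable.
Assume not not q, not not p, and not (q and p). From q we'd get not p (since q and p is refuted), contradicting not not p; so not q, contradicting not not q.

Yes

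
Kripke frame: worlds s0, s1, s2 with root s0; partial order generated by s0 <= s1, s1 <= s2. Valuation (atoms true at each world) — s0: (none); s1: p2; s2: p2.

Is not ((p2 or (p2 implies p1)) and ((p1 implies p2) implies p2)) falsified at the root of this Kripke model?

Yes

s0 does not force not ((p2 or (p2 implies p1)) and ((p1 implies p2) implies p2)) since s1 is accessible from s0 and s1 forces (p2 or (p2 implies p1)) and ((p1 implies p2) implies p2).
s1 forces (p2 or (p2 implies p1)) and ((p1 implies p2) implies p2) since s1 forces both conjuncts.
So the root s0 does not force not ((p2 or (p2 implies p1)) and ((p1 implies p2) implies p2)); the model is a countermodel.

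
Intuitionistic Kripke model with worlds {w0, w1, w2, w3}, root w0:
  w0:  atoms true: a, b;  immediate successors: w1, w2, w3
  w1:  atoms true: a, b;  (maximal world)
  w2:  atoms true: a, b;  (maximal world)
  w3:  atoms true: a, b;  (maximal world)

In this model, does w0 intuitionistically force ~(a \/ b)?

No

w0 ||-/- ~(a \/ b) since w0 is accessible from w0 and w0 ||- a \/ b.
w0 ||- a \/ b via the disjunct a.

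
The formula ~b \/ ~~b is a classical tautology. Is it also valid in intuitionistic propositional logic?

This is the weak law of excluded middle, which is not intuitionistically valid.
A Kripke countermodel: worlds u0, u1, u2; order generated by u0 <= u1, u0 <= u2; atoms true at each world — u0:{}; u1:{b}; u2:{}.
u0 ||-/- ~b \/ ~~b: neither disjunct is forced at u0.
u0 ||-/- ~b since u1 is accessible from u0 and u1 ||- b.
So the root u0 does not force the formula.

No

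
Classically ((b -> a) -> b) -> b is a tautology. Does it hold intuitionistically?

This is Peirce's law, which is not intuitionistically valid.
A Kripke countermodel: worlds u0, u1; order generated by u0 <= u1; atoms true at each world — u0:{}; u1:{b}.
u0 ||-/- ((b -> a) -> b) -> b: already at u0 itself, u0 ||- (b -> a) -> b but u0 ||-/- b.
u0 lacks atom b, so u0 ||-/- b.
So the root u0 does not force the formula.

No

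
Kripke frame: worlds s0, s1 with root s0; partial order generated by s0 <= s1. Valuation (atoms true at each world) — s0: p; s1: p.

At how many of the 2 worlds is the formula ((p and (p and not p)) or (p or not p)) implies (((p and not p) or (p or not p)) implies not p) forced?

0

s0: does not force it — s0 does not force ((p and (p and not p)) or (p or not p)) implies (((p and not p) or (p or not p)) implies not p): already at s0 itself, s0 forces (p and (p and not p)) or (p or not p) but s0 does not force ((p and not p) or (p or not p)) implies not p.
s1: does not force it — s1 does not force ((p and (p and not p)) or (p or not p)) implies (((p and not p) or (p or not p)) implies not p): already at s1 itself, s1 forces (p and (p and not p)) or (p or not p) but s1 does not force ((p and not p) or (p or not p)) implies not p.
Worlds forcing the formula: { }.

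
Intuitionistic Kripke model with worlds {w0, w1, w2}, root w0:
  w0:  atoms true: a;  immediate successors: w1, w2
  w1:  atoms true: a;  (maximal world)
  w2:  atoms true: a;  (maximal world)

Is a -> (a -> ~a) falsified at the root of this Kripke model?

Yes

w0 ||-/- a -> (a -> ~a): already at w0 itself, w0 ||- a but w0 ||-/- a -> ~a.
w0 ||-/- a -> ~a: already at w0 itself, w0 ||- a but w0 ||-/- ~a.
w0 ||-/- ~a since w0 is accessible from w0 and w0 ||- a.
So the root w0 does not force a -> (a -> ~a); the model is a countermodel.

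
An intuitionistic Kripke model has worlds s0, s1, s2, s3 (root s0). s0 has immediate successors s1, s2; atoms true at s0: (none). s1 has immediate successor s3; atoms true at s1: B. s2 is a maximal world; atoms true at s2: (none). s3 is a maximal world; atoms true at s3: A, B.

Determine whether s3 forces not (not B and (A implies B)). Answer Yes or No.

Yes

s3 forces not (not B and (A implies B)): no world accessible from s3 forces not B and (A implies B).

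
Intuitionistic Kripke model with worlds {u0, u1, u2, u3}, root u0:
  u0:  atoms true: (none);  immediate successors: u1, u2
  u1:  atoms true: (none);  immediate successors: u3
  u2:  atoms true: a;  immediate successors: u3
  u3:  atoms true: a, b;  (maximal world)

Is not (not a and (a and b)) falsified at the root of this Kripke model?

u0 forces not (not a and (a and b)): no world accessible from u0 forces not a and (a and b).
So the root u0 forces not (not a and (a and b)); the model is not a countermodel.

No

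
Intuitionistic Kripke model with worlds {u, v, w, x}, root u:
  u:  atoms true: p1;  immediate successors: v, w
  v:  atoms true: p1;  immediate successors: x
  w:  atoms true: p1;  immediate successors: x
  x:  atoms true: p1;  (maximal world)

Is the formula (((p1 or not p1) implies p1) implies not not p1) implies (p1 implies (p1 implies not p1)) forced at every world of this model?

Not every world: u does not force (((p1 or not p1) implies p1) implies not not p1) implies (p1 implies (p1 implies not p1)).
u does not force (((p1 or not p1) implies p1) implies not not p1) implies (p1 implies (p1 implies not p1)): already at u itself, u forces ((p1 or not p1) implies p1) implies not not p1 but u does not force p1 implies (p1 implies not p1).
u does not force p1 implies (p1 implies not p1): already at u itself, u forces p1 but u does not force p1 implies not p1.

No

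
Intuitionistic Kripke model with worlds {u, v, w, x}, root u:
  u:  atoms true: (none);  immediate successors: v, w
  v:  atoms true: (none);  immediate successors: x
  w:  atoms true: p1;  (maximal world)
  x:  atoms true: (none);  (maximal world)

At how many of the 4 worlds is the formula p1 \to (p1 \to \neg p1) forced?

2

u: does not force it — u \nVdash p1 \to (p1 \to \neg p1): at the accessible world w, w \Vdash p1 but w \nVdash p1 \to \neg p1.
v: forces it.
w: does not force it.
x: forces it.
Worlds forcing the formula: {v, x}.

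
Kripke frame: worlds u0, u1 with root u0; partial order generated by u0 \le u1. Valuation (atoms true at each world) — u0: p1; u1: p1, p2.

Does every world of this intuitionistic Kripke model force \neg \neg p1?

Yes

u0 \Vdash \neg \neg p1: no world accessible from u0 forces \neg p1.
Since the root u0 forces \neg \neg p1 and forcing is persistent (monotone upward), every world forces it.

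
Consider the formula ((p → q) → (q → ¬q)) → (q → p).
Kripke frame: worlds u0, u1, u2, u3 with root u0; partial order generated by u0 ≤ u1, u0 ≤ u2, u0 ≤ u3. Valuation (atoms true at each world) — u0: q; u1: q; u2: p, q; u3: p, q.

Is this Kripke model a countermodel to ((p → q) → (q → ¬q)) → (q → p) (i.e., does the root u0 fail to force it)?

u0 ⊩ ((p → q) → (q → ¬q)) → (q → p) vacuously: no world accessible from u0 forces the antecedent (p → q) → (q → ¬q).
So the root u0 forces ((p → q) → (q → ¬q)) → (q → p); the model is not a countermodel.

No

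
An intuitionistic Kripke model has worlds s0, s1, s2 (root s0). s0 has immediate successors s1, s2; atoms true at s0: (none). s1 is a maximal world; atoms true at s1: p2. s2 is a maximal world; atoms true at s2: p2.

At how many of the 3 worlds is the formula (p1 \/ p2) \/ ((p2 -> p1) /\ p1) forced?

s0: does not force it — s0 ||-/- (p1 \/ p2) \/ ((p2 -> p1) /\ p1): neither disjunct is forced at s0.
s1: forces it.
s2: forces it.
Worlds forcing the formula: {s1, s2}.

2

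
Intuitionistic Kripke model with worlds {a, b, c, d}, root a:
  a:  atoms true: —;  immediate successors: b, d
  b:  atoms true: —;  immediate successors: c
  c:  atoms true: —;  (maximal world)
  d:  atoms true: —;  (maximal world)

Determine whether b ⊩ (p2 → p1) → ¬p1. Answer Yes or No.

b ⊩ (p2 → p1) → ¬p1: every world accessible from b that forces p2 → p1 (namely b, c) also forces ¬p1.

Yes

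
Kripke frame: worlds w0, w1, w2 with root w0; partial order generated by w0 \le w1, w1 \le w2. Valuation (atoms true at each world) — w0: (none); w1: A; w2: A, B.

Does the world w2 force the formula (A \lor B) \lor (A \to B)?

w2 \Vdash (A \lor B) \lor (A \to B) via the disjunct A \lor B.

Yes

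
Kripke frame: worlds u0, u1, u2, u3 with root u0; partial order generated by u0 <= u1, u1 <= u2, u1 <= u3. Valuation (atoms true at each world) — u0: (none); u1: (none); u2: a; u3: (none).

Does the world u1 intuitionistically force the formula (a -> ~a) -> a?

No

u1 ||-/- (a -> ~a) -> a: at the accessible world u3, u3 ||- a -> ~a but u3 ||-/- a.
u3 lacks atom a, so u3 ||-/- a.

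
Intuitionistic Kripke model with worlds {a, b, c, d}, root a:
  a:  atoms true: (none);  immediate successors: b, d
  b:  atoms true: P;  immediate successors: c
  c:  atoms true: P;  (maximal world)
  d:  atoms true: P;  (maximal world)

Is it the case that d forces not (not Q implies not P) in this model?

d forces not (not Q implies not P): no world accessible from d forces not Q implies not P.

Yes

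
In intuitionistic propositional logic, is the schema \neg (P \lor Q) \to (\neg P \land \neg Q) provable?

This is a constructively valid De Morgan direction (negated disjunction to conjunction of negations), which is intuitionistically derivable.
From \neg (P \lor Q): if P held then P \lor Q would, contradiction — so \neg P; similarly \neg Q.

Yes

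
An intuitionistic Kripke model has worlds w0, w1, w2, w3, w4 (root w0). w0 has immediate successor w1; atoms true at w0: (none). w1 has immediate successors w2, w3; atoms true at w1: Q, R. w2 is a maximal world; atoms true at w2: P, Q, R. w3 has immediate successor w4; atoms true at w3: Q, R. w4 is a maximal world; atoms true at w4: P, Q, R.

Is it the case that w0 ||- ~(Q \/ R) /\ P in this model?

w0 ||-/- ~(Q \/ R) /\ P since w0 fails ~(Q \/ R).

No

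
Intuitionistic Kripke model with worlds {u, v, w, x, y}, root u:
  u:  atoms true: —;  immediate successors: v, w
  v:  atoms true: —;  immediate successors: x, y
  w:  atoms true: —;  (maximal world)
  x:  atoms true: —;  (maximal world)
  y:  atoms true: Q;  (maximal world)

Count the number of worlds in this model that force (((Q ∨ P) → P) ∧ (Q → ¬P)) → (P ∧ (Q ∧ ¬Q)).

u: does not force it — u ⊮ (((Q ∨ P) → P) ∧ (Q → ¬P)) → (P ∧ (Q ∧ ¬Q)): at the accessible world w, w ⊩ ((Q ∨ P) → P) ∧ (Q → ¬P) but w ⊮ P ∧ (Q ∧ ¬Q).
v: does not force it — v ⊮ (((Q ∨ P) → P) ∧ (Q → ¬P)) → (P ∧ (Q ∧ ¬Q)): at the accessible world x, x ⊩ ((Q ∨ P) → P) ∧ (Q → ¬P) but x ⊮ P ∧ (Q ∧ ¬Q).
w: does not force it.
x: does not force it.
y: forces it.
Worlds forcing the formula: {y}.

1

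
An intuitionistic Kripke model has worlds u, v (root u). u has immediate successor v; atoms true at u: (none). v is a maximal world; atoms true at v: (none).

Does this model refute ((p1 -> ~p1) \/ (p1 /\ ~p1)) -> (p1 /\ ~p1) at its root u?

Yes

u ||-/- ((p1 -> ~p1) \/ (p1 /\ ~p1)) -> (p1 /\ ~p1): already at u itself, u ||- (p1 -> ~p1) \/ (p1 /\ ~p1) but u ||-/- p1 /\ ~p1.
u ||-/- p1 /\ ~p1 since u fails p1.
So the root u does not force ((p1 -> ~p1) \/ (p1 /\ ~p1)) -> (p1 /\ ~p1); the model is a countermodel.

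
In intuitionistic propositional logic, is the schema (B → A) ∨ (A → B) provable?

No

This is the Gödel–Dummett linearity axiom, which is not intuitionistically valid.
A Kripke countermodel: worlds a, b, c; order generated by a ≤ b, a ≤ c; atoms true at each world — a:{}; b:{B}; c:{A}.
a ⊮ (B → A) ∨ (A → B): neither disjunct is forced at a.
a ⊮ B → A: at the accessible world b, b ⊩ B but b ⊮ A.
b lacks atom A, so b ⊮ A.
So the root a does not force the formula.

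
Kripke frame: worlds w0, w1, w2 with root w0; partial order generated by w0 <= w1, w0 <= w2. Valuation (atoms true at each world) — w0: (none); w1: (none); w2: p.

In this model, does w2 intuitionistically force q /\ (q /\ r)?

No

w2 ||-/- q /\ (q /\ r) since w2 fails q.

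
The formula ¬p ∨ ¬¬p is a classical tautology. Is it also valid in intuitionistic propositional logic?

This is the weak law of excluded middle, which is not intuitionistically valid.
A Kripke countermodel: worlds s0, s1, s2; order generated by s0 ≤ s1, s0 ≤ s2; atoms true at each world — s0:{}; s1:{p}; s2:{}.
s0 ⊮ ¬p ∨ ¬¬p: neither disjunct is forced at s0.
s0 ⊮ ¬p since s1 is accessible from s0 and s1 ⊩ p.
So the root s0 does not force the formula.

No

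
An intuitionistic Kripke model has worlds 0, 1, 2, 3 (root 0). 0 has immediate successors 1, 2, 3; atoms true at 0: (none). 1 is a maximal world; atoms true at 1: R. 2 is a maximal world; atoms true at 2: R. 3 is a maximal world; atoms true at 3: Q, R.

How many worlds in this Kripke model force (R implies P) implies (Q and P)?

0: forces it.
1: forces it.
2: forces it.
3: forces it.
Worlds forcing the formula: {0, 1, 2, 3}.

4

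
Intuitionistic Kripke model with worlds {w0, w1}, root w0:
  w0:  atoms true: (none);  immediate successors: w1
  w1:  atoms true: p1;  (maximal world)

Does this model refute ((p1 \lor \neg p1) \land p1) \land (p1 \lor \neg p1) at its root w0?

Yes

w0 \nVdash ((p1 \lor \neg p1) \land p1) \land (p1 \lor \neg p1) since w0 fails (p1 \lor \neg p1) \land p1.
So the root w0 does not force ((p1 \lor \neg p1) \land p1) \land (p1 \lor \neg p1); the model is a countermodel.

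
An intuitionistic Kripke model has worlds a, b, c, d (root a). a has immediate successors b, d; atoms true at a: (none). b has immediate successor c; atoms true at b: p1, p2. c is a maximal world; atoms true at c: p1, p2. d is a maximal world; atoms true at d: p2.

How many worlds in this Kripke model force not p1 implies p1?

a: does not force it — a does not force not p1 implies p1: at the accessible world d, d forces not p1 but d does not force p1.
b: forces it.
c: forces it.
d: does not force it.
Worlds forcing the formula: {b, c}.

2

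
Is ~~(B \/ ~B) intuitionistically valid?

Yes

This is the double negation of excluded middle, which is intuitionistically derivable.
Assuming ~(B \/ ~B): from B we'd get B \/ ~B, so ~B; but then B \/ ~B again — contradiction. Hence ~~(B \/ ~B).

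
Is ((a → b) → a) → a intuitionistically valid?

No

This is Peirce's law, which is not intuitionistically valid.
A Kripke countermodel: worlds u0, u1; order generated by u0 ≤ u1; atoms true at each world — u0:{}; u1:{a}.
u0 ⊮ ((a → b) → a) → a: already at u0 itself, u0 ⊩ (a → b) → a but u0 ⊮ a.
u0 lacks atom a, so u0 ⊮ a.
So the root u0 does not force the formula.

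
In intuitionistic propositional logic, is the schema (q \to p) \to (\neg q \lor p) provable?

No

This is the material-implication-as-disjunction principle, which is not intuitionistically valid.
A Kripke countermodel: worlds u0, u1; order generated by u0 \le u1; atoms true at each world — u0:{}; u1:{p,q}.
u0 \nVdash (q \to p) \to (\neg q \lor p): already at u0 itself, u0 \Vdash q \to p but u0 \nVdash \neg q \lor p.
u0 \nVdash \neg q \lor p: neither disjunct is forced at u0.
u0 \nVdash \neg q since u1 is accessible from u0 and u1 \Vdash q.
So the root u0 does not force the formula.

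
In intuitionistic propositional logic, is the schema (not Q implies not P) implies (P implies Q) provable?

No

This is the converse of contraposition, which is not intuitionistically valid.
A Kripke countermodel: worlds 0, 1; order generated by 0 <= 1; atoms true at each world — 0:{P}; 1:{P,Q}.
0 does not force (not Q implies not P) implies (P implies Q): already at 0 itself, 0 forces not Q implies not P but 0 does not force P implies Q.
0 does not force P implies Q: already at 0 itself, 0 forces P but 0 does not force Q.
0 lacks atom Q, so 0 does not force Q.
So the root 0 does not force the formula.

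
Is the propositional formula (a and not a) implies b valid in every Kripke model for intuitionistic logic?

This is an instance of ex falso quodlibet, which is intuitionistically derivable.
No world can force both a and not a, so the antecedent a and not a is never forced and the implication holds vacuously at every world.

Yes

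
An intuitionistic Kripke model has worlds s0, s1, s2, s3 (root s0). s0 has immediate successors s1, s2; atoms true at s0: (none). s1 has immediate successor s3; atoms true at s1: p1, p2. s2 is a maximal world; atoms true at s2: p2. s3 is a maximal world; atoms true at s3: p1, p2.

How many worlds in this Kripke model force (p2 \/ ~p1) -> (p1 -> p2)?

4

s0: forces it.
s1: forces it.
s2: forces it.
s3: forces it.
Worlds forcing the formula: {s0, s1, s2, s3}.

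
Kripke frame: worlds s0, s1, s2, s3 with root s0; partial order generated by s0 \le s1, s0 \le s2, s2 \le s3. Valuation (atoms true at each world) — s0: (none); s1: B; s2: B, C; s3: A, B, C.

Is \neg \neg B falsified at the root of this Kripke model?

s0 \Vdash \neg \neg B: no world accessible from s0 forces \neg B.
So the root s0 forces \neg \neg B; the model is not a countermodel.

No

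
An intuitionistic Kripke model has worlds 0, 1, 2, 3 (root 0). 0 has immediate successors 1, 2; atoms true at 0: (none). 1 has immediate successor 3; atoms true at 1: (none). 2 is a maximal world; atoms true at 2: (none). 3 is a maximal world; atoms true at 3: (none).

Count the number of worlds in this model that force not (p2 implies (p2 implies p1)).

0: does not force it — 0 does not force not (p2 implies (p2 implies p1)) since 0 is accessible from 0 and 0 forces p2 implies (p2 implies p1).
1: does not force it — 1 does not force not (p2 implies (p2 implies p1)) since 1 is accessible from 1 and 1 forces p2 implies (p2 implies p1).
2: does not force it.
3: does not force it.
Worlds forcing the formula: { }.

0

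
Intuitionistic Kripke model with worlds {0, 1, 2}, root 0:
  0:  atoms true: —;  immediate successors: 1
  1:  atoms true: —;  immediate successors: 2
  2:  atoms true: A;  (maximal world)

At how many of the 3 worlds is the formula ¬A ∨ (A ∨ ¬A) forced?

1

0: does not force it — 0 ⊮ ¬A ∨ (A ∨ ¬A): neither disjunct is forced at 0.
1: does not force it — 1 ⊮ ¬A ∨ (A ∨ ¬A): neither disjunct is forced at 1.
2: forces it.
Worlds forcing the formula: {2}.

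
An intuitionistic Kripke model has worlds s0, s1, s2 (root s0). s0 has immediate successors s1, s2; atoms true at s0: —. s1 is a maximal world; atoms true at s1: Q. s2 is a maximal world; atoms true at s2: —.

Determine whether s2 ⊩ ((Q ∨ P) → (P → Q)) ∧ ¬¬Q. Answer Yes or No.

s2 ⊮ ((Q ∨ P) → (P → Q)) ∧ ¬¬Q since s2 fails ¬¬Q.

No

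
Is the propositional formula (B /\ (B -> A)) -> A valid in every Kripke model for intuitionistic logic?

Yes

This is modus ponens in implicational form, which is intuitionistically derivable.
If a world forces B and B -> A, then applying the implication at that world (which is accessible from itself) gives A.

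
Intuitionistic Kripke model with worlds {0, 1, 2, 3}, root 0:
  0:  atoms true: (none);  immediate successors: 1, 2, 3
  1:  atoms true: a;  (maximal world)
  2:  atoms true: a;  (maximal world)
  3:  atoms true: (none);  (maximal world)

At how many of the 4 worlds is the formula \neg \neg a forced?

0: does not force it — 0 \nVdash \neg \neg a since 3 is accessible from 0 and 3 \Vdash \neg a.
1: forces it.
2: forces it.
3: does not force it.
Worlds forcing the formula: {1, 2}.

2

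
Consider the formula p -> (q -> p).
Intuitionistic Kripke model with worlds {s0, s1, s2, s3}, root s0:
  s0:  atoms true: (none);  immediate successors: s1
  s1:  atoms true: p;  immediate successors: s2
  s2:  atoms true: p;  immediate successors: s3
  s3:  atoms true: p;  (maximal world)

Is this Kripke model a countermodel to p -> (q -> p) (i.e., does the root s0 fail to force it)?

No

s0 ||- p -> (q -> p): every world accessible from s0 that forces p (namely s1, s2, s3) also forces q -> p.
So the root s0 forces p -> (q -> p); the model is not a countermodel.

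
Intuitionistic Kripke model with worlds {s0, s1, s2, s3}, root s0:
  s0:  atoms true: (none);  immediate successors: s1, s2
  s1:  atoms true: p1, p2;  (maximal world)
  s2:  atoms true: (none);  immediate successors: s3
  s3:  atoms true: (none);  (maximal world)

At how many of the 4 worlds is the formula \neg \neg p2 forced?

1

s0: does not force it — s0 \nVdash \neg \neg p2 since s2 is accessible from s0 and s2 \Vdash \neg p2.
s1: forces it.
s2: does not force it — s2 \nVdash \neg \neg p2 since s2 is accessible from s2 and s2 \Vdash \neg p2.
s3: does not force it.
Worlds forcing the formula: {s1}.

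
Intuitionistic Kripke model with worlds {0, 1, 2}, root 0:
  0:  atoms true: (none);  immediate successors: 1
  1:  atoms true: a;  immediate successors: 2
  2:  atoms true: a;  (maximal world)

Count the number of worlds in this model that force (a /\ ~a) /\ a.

0

0: does not force it — 0 ||-/- (a /\ ~a) /\ a since 0 fails a /\ ~a.
1: does not force it — 1 ||-/- (a /\ ~a) /\ a since 1 fails a /\ ~a.
2: does not force it.
Worlds forcing the formula: { }.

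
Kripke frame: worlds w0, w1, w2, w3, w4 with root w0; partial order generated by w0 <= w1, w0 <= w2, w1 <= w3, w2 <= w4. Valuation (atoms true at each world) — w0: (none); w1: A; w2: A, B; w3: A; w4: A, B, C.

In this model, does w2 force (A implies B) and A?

Yes

w2 forces (A implies B) and A since w2 forces both conjuncts.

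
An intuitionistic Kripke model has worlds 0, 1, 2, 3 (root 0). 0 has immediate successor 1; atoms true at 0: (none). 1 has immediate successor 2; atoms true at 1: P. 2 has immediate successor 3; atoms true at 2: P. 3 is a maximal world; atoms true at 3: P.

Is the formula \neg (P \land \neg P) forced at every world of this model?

0 \Vdash \neg (P \land \neg P): no world accessible from 0 forces P \land \neg P.
Since the root 0 forces \neg (P \land \neg P) and forcing is persistent (monotone upward), every world forces it.

Yes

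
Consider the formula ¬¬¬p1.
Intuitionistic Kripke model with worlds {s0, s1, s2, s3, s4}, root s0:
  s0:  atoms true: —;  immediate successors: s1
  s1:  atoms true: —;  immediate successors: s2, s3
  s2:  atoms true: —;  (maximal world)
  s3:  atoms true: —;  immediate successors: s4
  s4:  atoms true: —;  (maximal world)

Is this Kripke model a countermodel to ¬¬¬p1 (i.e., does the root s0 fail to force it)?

No

s0 ⊩ ¬¬¬p1: no world accessible from s0 forces ¬¬p1.
So the root s0 forces ¬¬¬p1; the model is not a countermodel.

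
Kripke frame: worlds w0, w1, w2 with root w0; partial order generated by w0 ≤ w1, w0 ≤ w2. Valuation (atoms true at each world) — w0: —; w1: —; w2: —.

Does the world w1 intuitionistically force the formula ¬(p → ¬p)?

No

w1 ⊮ ¬(p → ¬p) since w1 is accessible from w1 and w1 ⊩ p → ¬p.
w1 ⊩ p → ¬p vacuously: no world accessible from w1 forces the antecedent p.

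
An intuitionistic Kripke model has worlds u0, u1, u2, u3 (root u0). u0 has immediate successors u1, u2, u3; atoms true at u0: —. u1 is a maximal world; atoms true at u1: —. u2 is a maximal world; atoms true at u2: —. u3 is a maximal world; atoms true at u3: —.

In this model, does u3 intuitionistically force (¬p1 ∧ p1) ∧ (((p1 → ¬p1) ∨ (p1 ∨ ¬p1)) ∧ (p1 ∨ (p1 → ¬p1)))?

u3 ⊮ (¬p1 ∧ p1) ∧ (((p1 → ¬p1) ∨ (p1 ∨ ¬p1)) ∧ (p1 ∨ (p1 → ¬p1))) since u3 fails ¬p1 ∧ p1.

No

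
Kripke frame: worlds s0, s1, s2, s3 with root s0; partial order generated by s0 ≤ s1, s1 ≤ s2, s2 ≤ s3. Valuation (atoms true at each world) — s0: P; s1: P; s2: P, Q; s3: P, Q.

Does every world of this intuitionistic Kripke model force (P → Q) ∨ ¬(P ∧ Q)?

Not every world: s0 ⊮ (P → Q) ∨ ¬(P ∧ Q).
s0 ⊮ (P → Q) ∨ ¬(P ∧ Q): neither disjunct is forced at s0.
s0 ⊮ P → Q: already at s0 itself, s0 ⊩ P but s0 ⊮ Q.
s0 lacks atom Q, so s0 ⊮ Q.

No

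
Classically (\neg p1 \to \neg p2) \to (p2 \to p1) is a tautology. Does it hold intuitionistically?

This is the converse of contraposition, which is not intuitionistically valid.
A Kripke countermodel: worlds a, b; order generated by a \le b; atoms true at each world — a:{p2}; b:{p1,p2}.
a \nVdash (\neg p1 \to \neg p2) \to (p2 \to p1): already at a itself, a \Vdash \neg p1 \to \neg p2 but a \nVdash p2 \to p1.
a \nVdash p2 \to p1: already at a itself, a \Vdash p2 but a \nVdash p1.
a lacks atom p1, so a \nVdash p1.
So the root a does not force the formula.

No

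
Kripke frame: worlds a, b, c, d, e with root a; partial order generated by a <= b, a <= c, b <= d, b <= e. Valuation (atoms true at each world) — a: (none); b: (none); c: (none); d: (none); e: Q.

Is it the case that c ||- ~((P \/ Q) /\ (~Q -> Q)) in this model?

c ||- ~((P \/ Q) /\ (~Q -> Q)): no world accessible from c forces (P \/ Q) /\ (~Q -> Q).

Yes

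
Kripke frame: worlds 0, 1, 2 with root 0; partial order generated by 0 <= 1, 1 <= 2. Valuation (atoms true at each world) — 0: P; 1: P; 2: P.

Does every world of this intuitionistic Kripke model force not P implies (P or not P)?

0 forces not P implies (P or not P) vacuously: no world accessible from 0 forces the antecedent not P.
Since the root 0 forces not P implies (P or not P) and forcing is persistent (monotone upward), every world forces it.

Yes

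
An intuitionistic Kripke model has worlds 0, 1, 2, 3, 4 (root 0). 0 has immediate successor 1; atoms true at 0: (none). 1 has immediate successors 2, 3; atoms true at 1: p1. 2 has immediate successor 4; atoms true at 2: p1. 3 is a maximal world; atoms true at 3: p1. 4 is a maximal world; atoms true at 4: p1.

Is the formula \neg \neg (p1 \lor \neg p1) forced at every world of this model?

Yes

0 \Vdash \neg \neg (p1 \lor \neg p1): no world accessible from 0 forces \neg (p1 \lor \neg p1).
Since the root 0 forces \neg \neg (p1 \lor \neg p1) and forcing is persistent (monotone upward), every world forces it.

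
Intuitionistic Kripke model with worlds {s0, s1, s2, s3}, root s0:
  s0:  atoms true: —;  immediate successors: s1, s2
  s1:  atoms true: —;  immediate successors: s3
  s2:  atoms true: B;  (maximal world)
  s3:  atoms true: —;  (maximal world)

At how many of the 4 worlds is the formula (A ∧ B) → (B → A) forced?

s0: forces it.
s1: forces it.
s2: forces it.
s3: forces it.
Worlds forcing the formula: {s0, s1, s2, s3}.

4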